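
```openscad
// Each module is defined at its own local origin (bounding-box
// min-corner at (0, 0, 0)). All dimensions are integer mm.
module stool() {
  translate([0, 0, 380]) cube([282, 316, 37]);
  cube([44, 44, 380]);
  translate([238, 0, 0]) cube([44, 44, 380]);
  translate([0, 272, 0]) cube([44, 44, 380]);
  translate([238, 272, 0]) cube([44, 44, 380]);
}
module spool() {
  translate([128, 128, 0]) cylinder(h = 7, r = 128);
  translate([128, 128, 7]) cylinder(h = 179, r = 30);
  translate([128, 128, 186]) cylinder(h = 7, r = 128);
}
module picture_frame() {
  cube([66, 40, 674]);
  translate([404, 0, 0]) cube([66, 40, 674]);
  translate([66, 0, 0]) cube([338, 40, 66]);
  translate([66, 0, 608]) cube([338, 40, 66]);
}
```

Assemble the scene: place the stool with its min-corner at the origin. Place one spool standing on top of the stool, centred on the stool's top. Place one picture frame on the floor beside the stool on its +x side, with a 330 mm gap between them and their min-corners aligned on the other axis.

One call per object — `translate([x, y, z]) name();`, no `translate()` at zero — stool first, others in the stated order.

stool();
translate([13, 30, 417]) spool();
translate([612, 0, 0]) picture_frame();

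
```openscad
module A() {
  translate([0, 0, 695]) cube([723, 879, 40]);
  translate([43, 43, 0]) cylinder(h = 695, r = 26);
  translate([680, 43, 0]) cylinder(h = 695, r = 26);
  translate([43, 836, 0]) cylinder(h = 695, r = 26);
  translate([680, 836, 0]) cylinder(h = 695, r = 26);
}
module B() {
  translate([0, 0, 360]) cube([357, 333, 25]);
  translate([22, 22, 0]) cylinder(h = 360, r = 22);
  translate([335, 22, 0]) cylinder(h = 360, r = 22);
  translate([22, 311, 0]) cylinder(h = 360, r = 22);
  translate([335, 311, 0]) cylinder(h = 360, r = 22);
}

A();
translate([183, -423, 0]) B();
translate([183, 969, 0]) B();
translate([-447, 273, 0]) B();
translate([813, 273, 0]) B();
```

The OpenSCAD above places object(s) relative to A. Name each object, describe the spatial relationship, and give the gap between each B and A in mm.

A is a table. B is a stool. Four stools sit around the table at the −y, +y, −x, +x sides. The gap between each stool and the table is 90 mm.

Each stool's nearest face is 90 mm from the table's bounding box.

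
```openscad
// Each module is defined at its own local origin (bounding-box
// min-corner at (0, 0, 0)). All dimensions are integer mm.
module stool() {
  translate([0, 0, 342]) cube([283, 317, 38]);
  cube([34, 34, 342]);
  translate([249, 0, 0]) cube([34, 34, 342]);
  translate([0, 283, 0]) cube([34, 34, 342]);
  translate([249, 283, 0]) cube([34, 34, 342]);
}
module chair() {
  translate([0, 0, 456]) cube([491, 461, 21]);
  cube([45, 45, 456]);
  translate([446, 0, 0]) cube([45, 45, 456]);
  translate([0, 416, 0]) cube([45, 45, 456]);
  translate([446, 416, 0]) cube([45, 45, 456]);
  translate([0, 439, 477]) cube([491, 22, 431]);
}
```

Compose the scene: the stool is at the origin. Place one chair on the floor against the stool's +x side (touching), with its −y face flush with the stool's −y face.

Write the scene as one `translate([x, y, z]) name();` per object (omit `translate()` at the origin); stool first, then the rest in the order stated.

stool();
translate([283, 0, 0]) chair();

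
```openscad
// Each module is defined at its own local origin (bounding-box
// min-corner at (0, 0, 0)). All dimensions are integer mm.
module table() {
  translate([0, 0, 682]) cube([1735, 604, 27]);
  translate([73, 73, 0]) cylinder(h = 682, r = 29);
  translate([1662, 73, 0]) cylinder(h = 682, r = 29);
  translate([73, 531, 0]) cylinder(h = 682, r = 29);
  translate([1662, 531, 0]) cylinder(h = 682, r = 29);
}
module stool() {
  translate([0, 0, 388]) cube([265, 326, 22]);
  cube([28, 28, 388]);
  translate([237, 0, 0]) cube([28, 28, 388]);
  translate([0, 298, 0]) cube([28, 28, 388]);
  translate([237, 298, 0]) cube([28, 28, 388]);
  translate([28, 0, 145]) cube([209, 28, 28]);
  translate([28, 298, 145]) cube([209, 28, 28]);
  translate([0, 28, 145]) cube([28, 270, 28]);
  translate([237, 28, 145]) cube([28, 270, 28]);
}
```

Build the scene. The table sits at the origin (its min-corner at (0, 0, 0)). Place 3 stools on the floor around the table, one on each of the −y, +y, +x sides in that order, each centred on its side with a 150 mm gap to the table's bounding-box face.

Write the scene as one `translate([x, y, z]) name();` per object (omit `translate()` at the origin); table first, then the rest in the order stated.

table();
translate([735, -476, 0]) stool();
translate([735, 754, 0]) stool();
translate([1885, 139, 0]) stool();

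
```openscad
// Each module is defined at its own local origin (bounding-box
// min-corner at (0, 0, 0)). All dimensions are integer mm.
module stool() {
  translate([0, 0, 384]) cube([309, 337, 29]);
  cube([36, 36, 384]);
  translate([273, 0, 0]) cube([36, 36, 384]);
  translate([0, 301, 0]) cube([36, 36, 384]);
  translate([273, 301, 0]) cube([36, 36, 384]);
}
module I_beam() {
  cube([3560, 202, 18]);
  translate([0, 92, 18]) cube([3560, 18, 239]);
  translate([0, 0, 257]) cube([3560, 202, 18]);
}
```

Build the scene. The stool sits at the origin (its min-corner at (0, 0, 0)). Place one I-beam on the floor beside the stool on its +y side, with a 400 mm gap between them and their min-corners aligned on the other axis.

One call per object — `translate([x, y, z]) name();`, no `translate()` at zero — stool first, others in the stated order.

stool();
translate([0, 737, 0]) I_beam();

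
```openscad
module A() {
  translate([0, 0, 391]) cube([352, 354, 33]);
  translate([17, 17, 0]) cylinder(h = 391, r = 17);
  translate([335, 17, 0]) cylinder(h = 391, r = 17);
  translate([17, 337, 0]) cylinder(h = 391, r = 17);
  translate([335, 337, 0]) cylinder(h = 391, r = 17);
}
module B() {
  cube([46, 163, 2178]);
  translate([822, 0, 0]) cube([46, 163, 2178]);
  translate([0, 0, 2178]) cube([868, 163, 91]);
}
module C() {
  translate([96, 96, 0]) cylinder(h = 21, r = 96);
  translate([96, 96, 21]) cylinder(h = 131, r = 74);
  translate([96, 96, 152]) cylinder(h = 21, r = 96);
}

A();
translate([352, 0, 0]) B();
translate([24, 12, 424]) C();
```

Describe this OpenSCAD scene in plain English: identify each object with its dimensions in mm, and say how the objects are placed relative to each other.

A is a simple wooden stool: a rectangular seat 352 mm (x) by 354 mm (y), 33 mm thick, top face at z = 424 mm, on four round legs, each 34 mm in diameter. The legs rest on z = 0, each leg's axis is inset half a diameter from the nearest pair of seat edges (so the leg's bounding box is flush with the corner).

B is a rectangular door frame: two vertical jambs of 46×163 mm section, 2178 mm tall, with a clear opening 776 mm wide between their inner faces. A header 91 mm tall and 163 mm deep lies on top of the jambs and spans the full outside width.

C is a spool: two coaxial disc flanges of radius 96 mm and thickness 21 mm, joined by a core cylinder of radius 74 mm and height 131 mm. The lower flange rests on z = 0 and the three cylinders share a vertical axis.

The door frame is against the stool's +x side, with their −y faces flush. The spool is on top of the stool.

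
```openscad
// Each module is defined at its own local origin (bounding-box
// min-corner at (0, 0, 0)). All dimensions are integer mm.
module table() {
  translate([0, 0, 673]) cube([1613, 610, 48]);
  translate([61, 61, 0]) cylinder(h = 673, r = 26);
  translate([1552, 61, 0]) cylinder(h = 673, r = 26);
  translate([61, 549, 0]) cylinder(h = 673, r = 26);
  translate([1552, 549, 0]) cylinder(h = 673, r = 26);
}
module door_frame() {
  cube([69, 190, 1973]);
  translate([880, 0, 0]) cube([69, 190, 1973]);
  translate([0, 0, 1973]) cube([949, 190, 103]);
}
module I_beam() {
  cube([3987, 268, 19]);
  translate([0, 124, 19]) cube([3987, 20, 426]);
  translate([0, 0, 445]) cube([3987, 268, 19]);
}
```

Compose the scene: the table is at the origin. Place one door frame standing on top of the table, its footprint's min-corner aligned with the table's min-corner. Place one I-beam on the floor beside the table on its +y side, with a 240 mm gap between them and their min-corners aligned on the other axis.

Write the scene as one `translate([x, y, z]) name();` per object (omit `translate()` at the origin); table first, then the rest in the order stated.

table();
translate([0, 0, 721]) door_frame();
translate([0, 850, 0]) I_beam();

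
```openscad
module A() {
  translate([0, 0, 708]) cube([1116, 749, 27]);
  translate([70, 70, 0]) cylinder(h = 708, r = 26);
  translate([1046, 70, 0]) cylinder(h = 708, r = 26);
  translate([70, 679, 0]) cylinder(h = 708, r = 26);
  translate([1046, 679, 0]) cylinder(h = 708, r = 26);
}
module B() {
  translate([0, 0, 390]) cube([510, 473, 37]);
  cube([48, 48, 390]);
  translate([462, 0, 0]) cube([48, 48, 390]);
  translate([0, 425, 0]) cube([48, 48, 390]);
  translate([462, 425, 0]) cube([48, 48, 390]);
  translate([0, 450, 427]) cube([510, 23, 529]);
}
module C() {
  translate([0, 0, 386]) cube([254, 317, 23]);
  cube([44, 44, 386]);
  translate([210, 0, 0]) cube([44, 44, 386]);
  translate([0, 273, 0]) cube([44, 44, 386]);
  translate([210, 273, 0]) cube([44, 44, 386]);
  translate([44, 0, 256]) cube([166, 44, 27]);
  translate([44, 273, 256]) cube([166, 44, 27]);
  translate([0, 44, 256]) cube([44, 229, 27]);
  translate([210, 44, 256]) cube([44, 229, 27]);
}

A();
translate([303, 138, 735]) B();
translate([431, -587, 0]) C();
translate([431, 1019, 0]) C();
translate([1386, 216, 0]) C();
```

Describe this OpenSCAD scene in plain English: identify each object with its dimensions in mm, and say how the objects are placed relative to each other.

A is a table with a 1116×749 mm rectangular top, 27 mm thick, top surface at z = 735 mm, supported by four round legs of 52 mm diameter, each leg's bounding box inset 44 mm from the nearest pair of top edges, running from the floor.

B is a chair. The seat is a 510×473×37 mm slab with its top at z = 427 mm, on four 48×48 mm corner legs (flush with the seat edges, standing on z = 0). A flat backrest 23 mm thick, 529 mm tall, spans the full seat width and rises from the seat top along its +y edge, rear face flush with the rear of the seat.

C is a simple wooden stool: a rectangular seat 254 mm (x) by 317 mm (y), 23 mm thick, top face at z = 409 mm, on four square legs, each 44×44 mm in cross-section. The legs rest on z = 0, each flush with a corner of the seat. Four stretchers, 44 mm wide and 27 mm tall, connect adjacent legs with their undersides at z = 256 mm, each running between the inner faces of the legs it joins and aligned with the legs' outer faces on the other axis.

The chair is on top of the table, centred. Three stools sit around the table at the −y, +y, +x sides.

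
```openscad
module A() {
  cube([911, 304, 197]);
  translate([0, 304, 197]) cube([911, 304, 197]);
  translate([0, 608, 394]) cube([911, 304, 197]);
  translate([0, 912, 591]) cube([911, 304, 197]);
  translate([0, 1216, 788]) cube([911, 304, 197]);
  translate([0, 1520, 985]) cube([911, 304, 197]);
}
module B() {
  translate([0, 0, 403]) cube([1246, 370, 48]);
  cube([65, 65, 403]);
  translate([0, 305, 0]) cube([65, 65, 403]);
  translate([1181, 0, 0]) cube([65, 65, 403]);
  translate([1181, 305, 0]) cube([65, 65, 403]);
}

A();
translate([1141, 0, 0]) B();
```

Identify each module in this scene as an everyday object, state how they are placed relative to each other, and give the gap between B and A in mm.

The bench's nearest face is 230 mm from the staircase's +x face.

A is a staircase. B is a bench. The bench is on the floor beside the staircase on its +x side. The gap between the bench and the staircase is 230 mm.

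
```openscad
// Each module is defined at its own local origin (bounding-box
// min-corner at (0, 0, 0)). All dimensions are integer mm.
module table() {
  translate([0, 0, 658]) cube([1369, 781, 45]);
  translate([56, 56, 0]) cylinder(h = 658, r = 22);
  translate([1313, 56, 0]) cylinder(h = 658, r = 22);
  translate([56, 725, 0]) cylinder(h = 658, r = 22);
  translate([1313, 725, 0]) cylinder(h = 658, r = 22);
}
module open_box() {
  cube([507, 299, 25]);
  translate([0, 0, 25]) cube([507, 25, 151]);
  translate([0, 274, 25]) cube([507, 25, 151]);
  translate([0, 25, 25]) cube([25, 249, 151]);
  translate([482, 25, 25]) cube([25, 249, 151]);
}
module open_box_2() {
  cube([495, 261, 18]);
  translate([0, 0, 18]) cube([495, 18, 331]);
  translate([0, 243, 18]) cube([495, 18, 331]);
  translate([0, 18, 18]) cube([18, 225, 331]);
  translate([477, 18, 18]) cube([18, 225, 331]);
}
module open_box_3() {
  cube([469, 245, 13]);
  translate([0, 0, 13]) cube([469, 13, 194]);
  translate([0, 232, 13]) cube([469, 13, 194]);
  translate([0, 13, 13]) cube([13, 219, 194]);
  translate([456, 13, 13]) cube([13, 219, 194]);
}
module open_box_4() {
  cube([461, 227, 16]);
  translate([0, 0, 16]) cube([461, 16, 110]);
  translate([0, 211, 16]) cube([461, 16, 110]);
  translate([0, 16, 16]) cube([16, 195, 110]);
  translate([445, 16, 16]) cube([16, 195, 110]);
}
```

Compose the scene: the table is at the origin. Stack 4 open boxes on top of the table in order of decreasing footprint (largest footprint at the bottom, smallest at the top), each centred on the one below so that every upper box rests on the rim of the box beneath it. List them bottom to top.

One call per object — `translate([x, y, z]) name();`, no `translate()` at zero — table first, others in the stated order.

table();
translate([431, 241, 703]) open_box();
translate([437, 260, 879]) open_box_2();
translate([450, 268, 1228]) open_box_3();
translate([454, 277, 1435]) open_box_4();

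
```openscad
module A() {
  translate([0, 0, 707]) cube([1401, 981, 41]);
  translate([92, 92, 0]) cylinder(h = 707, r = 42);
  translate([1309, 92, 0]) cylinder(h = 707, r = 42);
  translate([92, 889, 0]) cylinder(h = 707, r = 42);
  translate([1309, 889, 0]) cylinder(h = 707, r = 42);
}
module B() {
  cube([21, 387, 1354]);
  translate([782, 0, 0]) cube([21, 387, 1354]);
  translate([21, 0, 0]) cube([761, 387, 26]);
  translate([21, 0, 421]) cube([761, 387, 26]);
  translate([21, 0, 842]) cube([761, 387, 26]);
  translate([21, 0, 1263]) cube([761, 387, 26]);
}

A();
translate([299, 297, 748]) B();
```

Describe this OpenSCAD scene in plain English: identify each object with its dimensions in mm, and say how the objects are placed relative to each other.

A is a table with a 1401×981 mm rectangular top, 41 mm thick, top surface at z = 748 mm, supported by four round legs of 84 mm diameter, each leg's bounding box inset 50 mm from the nearest pair of top edges, running from the floor.

B is a bookshelf 803 mm wide overall, 387 mm deep and 1354 mm tall. The two sides are 21 mm thick vertical panels. 4 horizontal shelves of 26 mm thickness span between the inner faces of the sides; the lowest shelf sits on the floor and shelves are stacked with a clear vertical gap of 395 mm between each pair.

The bookshelf is on top of the table, centred.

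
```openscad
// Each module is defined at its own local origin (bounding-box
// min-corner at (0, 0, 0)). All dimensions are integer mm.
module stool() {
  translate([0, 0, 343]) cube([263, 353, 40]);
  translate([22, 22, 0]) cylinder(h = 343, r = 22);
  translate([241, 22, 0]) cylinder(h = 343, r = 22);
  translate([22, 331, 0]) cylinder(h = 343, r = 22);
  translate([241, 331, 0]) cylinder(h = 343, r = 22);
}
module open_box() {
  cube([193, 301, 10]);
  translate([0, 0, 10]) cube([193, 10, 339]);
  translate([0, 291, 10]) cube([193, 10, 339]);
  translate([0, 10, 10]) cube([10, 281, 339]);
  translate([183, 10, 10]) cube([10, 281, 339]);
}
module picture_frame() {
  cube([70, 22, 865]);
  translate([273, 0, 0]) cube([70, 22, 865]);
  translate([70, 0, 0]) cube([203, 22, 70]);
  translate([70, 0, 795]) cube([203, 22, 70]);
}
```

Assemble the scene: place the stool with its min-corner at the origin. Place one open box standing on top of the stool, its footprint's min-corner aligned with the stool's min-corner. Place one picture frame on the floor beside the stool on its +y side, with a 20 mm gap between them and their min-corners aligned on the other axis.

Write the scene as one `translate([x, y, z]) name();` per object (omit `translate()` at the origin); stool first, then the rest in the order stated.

stool();
translate([0, 0, 383]) open_box();
translate([0, 373, 0]) picture_frame();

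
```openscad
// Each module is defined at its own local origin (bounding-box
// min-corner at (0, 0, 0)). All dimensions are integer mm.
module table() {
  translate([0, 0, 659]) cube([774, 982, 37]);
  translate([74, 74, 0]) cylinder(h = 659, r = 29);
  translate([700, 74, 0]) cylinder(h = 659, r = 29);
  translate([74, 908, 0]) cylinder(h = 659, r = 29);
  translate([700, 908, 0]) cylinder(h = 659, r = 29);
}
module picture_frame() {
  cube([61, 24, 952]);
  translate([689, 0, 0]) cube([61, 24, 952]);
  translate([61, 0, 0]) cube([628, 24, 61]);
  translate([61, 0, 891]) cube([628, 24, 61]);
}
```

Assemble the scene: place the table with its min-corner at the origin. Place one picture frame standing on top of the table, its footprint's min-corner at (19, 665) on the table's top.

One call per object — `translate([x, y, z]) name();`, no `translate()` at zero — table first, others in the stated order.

table();
translate([19, 665, 696]) picture_frame();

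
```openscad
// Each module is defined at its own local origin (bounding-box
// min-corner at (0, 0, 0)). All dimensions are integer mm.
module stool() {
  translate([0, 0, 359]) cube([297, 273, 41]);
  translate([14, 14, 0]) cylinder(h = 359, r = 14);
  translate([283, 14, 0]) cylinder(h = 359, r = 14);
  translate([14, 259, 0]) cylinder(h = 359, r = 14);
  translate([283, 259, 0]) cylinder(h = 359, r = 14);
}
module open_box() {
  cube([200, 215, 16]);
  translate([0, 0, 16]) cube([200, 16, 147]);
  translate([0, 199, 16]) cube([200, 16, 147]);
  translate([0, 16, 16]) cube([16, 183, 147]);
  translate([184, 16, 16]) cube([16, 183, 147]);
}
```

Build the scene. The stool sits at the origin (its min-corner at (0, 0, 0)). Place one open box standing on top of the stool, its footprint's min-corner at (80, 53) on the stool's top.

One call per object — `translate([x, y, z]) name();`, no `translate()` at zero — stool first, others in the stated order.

stool();
translate([80, 53, 400]) open_box();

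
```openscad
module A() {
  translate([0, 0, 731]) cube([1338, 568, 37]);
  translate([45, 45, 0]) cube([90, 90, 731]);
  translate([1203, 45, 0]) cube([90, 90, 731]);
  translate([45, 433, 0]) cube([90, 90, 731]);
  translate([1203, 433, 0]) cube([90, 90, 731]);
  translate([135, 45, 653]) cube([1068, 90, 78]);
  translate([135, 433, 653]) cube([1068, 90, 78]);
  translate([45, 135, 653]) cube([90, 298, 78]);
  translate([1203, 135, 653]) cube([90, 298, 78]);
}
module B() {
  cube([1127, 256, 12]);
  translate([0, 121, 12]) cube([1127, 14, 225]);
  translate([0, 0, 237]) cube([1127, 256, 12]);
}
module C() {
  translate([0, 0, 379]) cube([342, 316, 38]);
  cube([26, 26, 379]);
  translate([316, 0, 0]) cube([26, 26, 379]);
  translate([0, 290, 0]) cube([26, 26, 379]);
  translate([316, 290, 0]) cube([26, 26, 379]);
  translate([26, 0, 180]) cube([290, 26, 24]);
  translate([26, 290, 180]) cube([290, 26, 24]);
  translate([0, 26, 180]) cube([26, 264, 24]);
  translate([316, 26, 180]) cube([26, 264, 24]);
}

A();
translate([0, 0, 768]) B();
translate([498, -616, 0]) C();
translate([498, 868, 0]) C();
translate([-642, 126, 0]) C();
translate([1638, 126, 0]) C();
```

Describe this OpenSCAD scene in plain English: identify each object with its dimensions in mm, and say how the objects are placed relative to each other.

A is a table: top 1338 mm (x) × 568 mm (y), 37 mm thick, upper face at z = 768 mm, on four 90×90 mm square legs, each inset 45 mm from the nearest pair of top edges, running from z = 0 to the bottom of the top. Four apron rails, 90 mm thick and 78 mm tall, run between adjacent legs with their top edges flush with the underside of the top and their outer faces flush with the legs' outer faces.

B is an I-beam lying along x, 1127 mm long. Overall section height 249 mm. Two flanges 256 mm wide (y) and 12 mm thick, one on the floor and one at the top; a web 14 mm thick runs between them, centred on the flange width.

C is a simple wooden stool: a rectangular seat 342 mm (x) by 316 mm (y), 38 mm thick, top face at z = 417 mm, on four square legs, each 26×26 mm in cross-section. The legs rest on z = 0, each flush with a corner of the seat. Four stretchers, 26 mm wide and 24 mm tall, connect adjacent legs with their undersides at z = 180 mm, each running between the inner faces of the legs it joins and aligned with the legs' outer faces on the other axis.

The I-beam is on top of the table. Four stools sit around the table at the −y, +y, −x, +x sides.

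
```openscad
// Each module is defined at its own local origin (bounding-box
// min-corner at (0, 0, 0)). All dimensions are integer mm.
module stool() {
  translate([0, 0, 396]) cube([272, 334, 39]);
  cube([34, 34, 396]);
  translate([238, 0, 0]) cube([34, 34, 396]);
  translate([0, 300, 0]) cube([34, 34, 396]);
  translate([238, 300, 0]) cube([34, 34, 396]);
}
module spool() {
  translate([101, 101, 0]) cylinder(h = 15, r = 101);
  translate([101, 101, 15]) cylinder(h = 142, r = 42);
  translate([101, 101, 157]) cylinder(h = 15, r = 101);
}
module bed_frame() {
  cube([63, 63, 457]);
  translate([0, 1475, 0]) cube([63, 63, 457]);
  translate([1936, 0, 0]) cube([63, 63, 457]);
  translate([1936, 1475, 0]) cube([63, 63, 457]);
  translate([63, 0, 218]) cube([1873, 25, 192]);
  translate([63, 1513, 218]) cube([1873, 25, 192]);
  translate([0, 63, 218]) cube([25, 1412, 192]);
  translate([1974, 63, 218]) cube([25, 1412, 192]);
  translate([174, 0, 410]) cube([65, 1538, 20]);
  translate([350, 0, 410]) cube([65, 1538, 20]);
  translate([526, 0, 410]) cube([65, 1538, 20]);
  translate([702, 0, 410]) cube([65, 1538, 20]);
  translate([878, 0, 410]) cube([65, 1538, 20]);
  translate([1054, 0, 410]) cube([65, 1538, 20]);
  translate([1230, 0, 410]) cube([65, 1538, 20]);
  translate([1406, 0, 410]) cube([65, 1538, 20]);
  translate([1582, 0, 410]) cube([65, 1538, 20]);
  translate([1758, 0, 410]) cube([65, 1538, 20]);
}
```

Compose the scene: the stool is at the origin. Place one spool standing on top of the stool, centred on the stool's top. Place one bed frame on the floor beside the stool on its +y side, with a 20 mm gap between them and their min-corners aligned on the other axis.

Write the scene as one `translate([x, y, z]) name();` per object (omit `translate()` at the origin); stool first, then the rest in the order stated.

stool();
translate([35, 66, 435]) spool();
translate([0, 354, 0]) bed_frame();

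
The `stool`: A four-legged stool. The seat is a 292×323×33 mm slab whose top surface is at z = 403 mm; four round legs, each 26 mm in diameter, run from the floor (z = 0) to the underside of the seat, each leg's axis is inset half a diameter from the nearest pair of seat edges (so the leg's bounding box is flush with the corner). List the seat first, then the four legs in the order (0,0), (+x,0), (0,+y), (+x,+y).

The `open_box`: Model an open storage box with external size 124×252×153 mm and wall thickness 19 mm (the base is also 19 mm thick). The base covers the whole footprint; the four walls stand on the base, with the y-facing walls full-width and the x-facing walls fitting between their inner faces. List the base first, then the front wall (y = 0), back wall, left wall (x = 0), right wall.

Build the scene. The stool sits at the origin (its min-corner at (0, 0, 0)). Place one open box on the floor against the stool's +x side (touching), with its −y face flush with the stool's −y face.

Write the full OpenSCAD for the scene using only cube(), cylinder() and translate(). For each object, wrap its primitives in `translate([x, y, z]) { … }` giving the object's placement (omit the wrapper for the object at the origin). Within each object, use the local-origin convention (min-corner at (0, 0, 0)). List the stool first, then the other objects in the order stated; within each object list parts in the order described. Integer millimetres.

translate([0, 0, 370]) cube([292, 323, 33]);
translate([13, 13, 0]) cylinder(h = 370, r = 13);
translate([279, 13, 0]) cylinder(h = 370, r = 13);
translate([13, 310, 0]) cylinder(h = 370, r = 13);
translate([279, 310, 0]) cylinder(h = 370, r = 13);
translate([292, 0, 0]) {
  cube([124, 252, 19]);
  translate([0, 0, 19]) cube([124, 19, 134]);
  translate([0, 233, 19]) cube([124, 19, 134]);
  translate([0, 19, 19]) cube([19, 214, 134]);
  translate([105, 19, 19]) cube([19, 214, 134]);
}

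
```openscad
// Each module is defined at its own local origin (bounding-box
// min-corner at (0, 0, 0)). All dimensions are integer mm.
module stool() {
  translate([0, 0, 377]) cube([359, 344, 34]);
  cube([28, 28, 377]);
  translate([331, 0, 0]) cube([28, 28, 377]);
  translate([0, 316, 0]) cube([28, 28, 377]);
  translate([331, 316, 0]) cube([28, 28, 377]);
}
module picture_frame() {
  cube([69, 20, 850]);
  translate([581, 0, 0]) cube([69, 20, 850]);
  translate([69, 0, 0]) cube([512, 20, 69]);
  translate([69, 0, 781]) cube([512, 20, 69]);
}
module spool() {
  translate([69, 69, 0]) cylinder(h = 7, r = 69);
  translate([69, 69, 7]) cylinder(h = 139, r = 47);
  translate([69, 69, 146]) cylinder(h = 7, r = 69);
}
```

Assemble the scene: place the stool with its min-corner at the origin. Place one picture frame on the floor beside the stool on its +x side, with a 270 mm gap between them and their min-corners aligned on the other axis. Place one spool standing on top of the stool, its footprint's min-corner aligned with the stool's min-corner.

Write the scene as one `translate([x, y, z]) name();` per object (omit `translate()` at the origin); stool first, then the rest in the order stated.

stool();
translate([629, 0, 0]) picture_frame();
translate([0, 0, 411]) spool();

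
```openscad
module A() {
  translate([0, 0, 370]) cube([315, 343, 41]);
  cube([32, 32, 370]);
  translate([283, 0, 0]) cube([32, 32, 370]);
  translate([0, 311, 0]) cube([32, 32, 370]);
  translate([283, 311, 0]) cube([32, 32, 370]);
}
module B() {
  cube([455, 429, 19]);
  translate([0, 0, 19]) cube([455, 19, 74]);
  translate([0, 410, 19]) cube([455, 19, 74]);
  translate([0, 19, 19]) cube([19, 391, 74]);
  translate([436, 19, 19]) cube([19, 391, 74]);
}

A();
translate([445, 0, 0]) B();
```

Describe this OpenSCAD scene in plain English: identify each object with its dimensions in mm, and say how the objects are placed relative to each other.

A is a simple wooden stool: a rectangular seat 315 mm (x) by 343 mm (y), 41 mm thick, top face at z = 411 mm, on four square legs, each 32×32 mm in cross-section. The legs rest on z = 0, each flush with a corner of the seat.

B is an open-topped rectangular box: outside dimensions 455×429×93 mm, with a uniform wall and base thickness of 19 mm. The base is a full 455×429 slab on the floor; four walls sit on top of the base. The front and back walls (the −y and +y sides) span the full width; the two side walls fit between them.

The open box is on the floor beside the stool on its +x side.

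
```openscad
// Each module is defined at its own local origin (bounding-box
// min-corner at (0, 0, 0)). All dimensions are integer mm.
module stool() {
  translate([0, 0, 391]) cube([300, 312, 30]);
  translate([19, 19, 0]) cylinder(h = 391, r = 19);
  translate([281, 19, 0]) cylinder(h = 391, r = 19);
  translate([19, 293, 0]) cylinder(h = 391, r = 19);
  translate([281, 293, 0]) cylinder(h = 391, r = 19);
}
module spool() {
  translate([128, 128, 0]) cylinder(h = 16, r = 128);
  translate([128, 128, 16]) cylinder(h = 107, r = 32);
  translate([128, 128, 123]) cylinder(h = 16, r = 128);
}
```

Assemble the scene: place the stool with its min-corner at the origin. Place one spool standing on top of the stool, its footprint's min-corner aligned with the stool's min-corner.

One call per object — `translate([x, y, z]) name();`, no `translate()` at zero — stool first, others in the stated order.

stool();
translate([0, 0, 421]) spool();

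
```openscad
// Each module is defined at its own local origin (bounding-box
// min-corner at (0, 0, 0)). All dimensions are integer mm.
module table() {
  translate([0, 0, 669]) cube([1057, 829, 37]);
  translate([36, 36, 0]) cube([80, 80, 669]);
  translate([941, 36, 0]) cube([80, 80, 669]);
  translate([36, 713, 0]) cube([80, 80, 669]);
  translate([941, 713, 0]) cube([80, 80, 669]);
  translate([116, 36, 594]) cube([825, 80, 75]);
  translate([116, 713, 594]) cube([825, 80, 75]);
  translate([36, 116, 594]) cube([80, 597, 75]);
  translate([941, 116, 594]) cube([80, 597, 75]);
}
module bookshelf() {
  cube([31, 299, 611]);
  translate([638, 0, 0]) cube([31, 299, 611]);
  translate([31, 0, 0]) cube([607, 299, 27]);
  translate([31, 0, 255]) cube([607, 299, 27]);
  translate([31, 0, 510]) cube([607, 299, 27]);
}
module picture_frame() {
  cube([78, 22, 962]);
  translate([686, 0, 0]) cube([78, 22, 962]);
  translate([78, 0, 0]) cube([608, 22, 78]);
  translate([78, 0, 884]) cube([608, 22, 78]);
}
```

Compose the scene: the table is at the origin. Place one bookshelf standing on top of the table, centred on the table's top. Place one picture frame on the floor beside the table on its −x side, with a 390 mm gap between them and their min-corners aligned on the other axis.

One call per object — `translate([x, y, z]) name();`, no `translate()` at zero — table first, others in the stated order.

table();
translate([194, 265, 706]) bookshelf();
translate([-1154, 0, 0]) picture_frame();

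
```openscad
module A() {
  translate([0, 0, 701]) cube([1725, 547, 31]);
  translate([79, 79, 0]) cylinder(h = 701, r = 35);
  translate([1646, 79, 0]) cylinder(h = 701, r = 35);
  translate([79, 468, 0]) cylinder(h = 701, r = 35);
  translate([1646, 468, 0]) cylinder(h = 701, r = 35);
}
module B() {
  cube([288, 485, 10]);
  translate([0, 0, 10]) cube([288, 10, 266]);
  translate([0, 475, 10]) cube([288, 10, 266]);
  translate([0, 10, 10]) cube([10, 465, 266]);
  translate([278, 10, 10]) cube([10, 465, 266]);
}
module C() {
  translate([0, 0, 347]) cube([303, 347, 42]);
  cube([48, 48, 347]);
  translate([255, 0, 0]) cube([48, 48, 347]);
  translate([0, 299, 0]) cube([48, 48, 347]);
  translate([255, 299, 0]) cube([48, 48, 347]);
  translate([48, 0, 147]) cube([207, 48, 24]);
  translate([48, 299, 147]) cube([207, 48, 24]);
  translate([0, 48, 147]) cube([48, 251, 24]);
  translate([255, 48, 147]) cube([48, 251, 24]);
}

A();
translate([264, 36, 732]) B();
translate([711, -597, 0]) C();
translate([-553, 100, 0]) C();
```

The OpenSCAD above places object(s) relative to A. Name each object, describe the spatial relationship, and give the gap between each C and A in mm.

A is a table. B is an open box. C is a stool. The open box is on top of the table. Two stools sit around the table at the −y, −x sides. The gap between each stool and the table is 250 mm.

Each stool's nearest face is 250 mm from the table's bounding box.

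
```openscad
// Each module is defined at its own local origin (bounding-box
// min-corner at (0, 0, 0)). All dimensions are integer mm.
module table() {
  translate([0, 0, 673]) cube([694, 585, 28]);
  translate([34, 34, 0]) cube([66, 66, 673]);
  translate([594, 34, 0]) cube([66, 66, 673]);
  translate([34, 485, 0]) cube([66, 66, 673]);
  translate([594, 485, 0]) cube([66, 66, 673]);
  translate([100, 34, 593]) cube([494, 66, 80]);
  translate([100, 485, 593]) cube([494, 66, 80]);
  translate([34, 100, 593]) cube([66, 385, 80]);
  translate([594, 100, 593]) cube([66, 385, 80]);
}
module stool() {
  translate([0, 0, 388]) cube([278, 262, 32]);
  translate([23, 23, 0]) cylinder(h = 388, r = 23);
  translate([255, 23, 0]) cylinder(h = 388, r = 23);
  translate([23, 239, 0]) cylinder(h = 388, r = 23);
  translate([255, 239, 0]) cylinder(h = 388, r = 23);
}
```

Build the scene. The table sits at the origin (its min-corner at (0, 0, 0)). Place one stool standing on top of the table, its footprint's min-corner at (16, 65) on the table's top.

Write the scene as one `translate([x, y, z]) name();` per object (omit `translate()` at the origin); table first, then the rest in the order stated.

table();
translate([16, 65, 701]) stool();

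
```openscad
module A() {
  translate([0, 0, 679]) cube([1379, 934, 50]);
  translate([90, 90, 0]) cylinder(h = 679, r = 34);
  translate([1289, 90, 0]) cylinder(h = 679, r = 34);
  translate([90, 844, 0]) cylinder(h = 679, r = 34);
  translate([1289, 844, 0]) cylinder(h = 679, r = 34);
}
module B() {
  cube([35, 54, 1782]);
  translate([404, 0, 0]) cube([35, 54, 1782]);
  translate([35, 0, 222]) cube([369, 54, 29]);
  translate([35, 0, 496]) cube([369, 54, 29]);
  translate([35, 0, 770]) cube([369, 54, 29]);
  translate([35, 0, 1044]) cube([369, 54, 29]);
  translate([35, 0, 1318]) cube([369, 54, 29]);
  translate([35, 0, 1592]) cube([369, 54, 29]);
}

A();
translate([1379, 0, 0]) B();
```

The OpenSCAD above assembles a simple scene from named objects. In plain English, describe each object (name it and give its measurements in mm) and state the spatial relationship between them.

A is a rectangular dining table. The top is 1379×934×50 mm with its upper surface at z = 729 mm. It stands on four round legs of 68 mm diameter, each leg's bounding box inset 56 mm from the nearest pair of top edges, running from the floor to the underside of the top.

B is a straight ladder. Two 35×54 mm vertical rails, 1782 mm tall, stand 439 mm apart (outside-to-outside) with their front faces coplanar on the −y side. 6 rungs, each 54 mm deep and 29 mm tall, span between the inner faces of the rails, front faces flush with the rails. The lowest rung's underside is at z = 222 mm and rungs are spaced 274 mm apart (underside to underside).

The ladder is against the table's +x side, with their −y faces flush.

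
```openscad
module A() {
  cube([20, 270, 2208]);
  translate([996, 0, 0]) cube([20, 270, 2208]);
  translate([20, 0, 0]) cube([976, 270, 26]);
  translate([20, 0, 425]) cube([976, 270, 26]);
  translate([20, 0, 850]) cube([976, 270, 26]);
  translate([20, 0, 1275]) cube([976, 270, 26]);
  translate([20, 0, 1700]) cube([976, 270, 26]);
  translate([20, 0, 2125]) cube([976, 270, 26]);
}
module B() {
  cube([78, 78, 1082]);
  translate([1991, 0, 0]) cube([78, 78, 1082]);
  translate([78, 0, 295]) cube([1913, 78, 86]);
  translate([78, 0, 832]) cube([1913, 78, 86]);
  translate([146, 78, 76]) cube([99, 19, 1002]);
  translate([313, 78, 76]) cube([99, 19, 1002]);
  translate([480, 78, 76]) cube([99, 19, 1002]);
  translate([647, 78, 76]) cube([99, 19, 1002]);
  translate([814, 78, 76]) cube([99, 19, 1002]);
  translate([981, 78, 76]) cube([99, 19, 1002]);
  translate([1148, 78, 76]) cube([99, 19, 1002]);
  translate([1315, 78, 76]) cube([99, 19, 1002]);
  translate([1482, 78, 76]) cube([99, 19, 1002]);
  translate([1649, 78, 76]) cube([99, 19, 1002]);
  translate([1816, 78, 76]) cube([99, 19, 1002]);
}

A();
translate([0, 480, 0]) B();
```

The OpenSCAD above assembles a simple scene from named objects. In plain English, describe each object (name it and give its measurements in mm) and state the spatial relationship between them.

A is a bookshelf 1016 mm wide overall, 270 mm deep and 2208 mm tall. The two sides are 20 mm thick vertical panels. 6 horizontal shelves of 26 mm thickness span between the inner faces of the sides; the lowest shelf sits on the floor and shelves are stacked with a clear vertical gap of 399 mm between each pair.

B is a fence section. Two 78×78 mm posts, 1082 mm tall, stand on the floor with a clear span of 1913 mm between their inner faces. Two horizontal rails of 78×86 mm section span the gap between the posts with their undersides at z = 295 mm and z = 832 mm, flush with the posts' −y face. 11 pickets, each 99 mm wide, 19 mm thick and 1002 mm tall, are fixed to the +y face of the rails with their bottoms at z = 76 mm, evenly spaced across the span with equal gaps (rounded down to the nearest mm) at the −x end and between each pair — any rounding remainder accumulates at the +x end.

The fence section is on the floor beside the bookshelf on its +y side.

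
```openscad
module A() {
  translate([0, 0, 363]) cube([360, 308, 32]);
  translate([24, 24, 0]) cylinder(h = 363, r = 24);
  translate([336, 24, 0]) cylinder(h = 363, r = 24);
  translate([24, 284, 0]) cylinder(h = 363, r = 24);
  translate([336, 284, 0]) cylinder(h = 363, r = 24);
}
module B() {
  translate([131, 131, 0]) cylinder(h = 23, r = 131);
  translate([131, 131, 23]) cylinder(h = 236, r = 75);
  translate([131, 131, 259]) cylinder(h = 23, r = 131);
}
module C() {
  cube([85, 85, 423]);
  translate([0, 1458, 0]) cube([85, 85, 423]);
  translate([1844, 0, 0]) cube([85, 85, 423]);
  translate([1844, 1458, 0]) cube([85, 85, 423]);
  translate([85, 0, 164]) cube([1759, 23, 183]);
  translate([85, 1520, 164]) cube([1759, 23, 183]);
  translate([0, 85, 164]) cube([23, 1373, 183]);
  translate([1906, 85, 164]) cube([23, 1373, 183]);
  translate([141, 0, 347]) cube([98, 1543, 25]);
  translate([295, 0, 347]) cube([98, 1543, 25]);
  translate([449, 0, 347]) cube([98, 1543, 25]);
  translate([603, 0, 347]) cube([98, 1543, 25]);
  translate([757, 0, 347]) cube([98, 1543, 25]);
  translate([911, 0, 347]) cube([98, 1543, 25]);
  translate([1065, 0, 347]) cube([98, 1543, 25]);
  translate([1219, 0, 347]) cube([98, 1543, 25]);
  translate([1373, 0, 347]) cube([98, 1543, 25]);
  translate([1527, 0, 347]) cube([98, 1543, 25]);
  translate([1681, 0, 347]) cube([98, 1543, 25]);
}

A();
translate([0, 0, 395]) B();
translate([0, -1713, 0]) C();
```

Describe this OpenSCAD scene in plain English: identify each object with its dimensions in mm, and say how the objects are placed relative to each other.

A is a four-legged stool. The seat is 360×308 mm, 32 mm thick, top at z = 395 mm. It stands on four round legs, each 48 mm in diameter, from z = 0 to the seat underside, each leg's axis is inset half a diameter from the nearest pair of seat edges (so the leg's bounding box is flush with the corner).

B is a spool: two coaxial disc flanges of radius 131 mm and thickness 23 mm, joined by a core cylinder of radius 75 mm and height 236 mm. The lower flange rests on z = 0 and the three cylinders share a vertical axis.

C is a bed frame 1929 mm long (x) by 1543 mm wide (y). Four 85×85 mm corner posts, 423 mm tall, at the corners of the footprint. Four rails of 23 mm thickness and 183 mm height run between adjacent posts with their undersides at z = 164 mm, their outer faces flush with the outside of the frame (the two x-running rails run between the posts' inner faces; the two y-running rails run between the posts' inner faces). 11 slats, each 98 mm wide (x) and 25 mm thick, lie across the top of the two x-running rails, running the full 1543 mm width of the frame in y; the slats are evenly spaced along x between the inner faces of the end posts with equal gaps (rounded down to the nearest mm) at the −x end and between each pair — any rounding remainder accumulates at the +x end.

The spool is on top of the stool. The bed frame is on the floor beside the stool on its −y side.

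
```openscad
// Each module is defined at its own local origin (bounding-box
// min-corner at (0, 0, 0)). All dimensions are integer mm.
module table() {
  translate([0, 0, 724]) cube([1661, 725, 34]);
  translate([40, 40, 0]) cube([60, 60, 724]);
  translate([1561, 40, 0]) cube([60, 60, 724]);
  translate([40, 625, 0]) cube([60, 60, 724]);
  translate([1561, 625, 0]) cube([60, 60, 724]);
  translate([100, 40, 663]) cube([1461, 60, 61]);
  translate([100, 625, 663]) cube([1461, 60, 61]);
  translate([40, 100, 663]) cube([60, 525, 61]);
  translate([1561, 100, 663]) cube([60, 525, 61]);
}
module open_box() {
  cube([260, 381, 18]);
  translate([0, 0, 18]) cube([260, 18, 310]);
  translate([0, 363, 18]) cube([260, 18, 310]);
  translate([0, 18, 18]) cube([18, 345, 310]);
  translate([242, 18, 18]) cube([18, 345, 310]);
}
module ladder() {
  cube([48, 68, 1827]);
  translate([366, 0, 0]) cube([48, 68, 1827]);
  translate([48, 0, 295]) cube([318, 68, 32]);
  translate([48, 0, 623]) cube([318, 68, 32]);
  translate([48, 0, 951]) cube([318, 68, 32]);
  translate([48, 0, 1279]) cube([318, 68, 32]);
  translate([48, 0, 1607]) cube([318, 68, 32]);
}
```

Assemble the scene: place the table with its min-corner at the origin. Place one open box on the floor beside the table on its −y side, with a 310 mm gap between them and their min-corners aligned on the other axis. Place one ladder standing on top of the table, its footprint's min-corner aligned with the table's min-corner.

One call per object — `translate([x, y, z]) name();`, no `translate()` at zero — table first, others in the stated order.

table();
translate([0, -691, 0]) open_box();
translate([0, 0, 758]) ladder();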